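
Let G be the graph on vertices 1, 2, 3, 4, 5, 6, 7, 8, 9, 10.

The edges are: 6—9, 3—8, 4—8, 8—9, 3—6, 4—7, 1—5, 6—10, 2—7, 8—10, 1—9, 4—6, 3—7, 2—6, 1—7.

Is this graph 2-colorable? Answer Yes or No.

No

The cycle 7-3-6-9-1-7 has odd length 5, so it cannot be 2-colored; at least 3 colors are needed.
So 2 colors are not enough.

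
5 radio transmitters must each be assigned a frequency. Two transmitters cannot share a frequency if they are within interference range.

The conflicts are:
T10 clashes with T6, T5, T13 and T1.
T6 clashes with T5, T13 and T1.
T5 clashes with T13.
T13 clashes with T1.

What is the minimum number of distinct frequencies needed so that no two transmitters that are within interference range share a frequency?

T10, T6, T13, T1 all conflict with each other, so at least 4 frequencies are needed.
4 frequencies suffice: frequency 1 → {T13}; frequency 2 → {T6}; frequency 3 → {T10}; frequency 4 → {T5, T1}. Each listed conflict is separated.

4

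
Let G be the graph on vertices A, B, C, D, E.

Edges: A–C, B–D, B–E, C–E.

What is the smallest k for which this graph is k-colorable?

B and D are adjacent, so at least 2 colors are needed.
One proper 2-coloring: A=2, B=1, C=1, D=2, E=2. Each edge has distinct colors on its endpoints.

2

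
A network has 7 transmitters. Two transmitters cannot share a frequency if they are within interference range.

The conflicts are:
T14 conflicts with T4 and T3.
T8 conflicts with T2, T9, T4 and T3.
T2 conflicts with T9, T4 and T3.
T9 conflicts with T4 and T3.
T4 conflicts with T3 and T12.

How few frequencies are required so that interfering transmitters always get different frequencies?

5

T8, T2, T9, T4, T3 are mutually in conflict, so at least 5 frequencies are needed.
5 frequencies suffice: frequency 1 → {T4}; frequency 2 → {T3, T12}; frequency 3 → {T14, T2}; frequency 4 → {T8}; frequency 5 → {T9}. Every pair that conflicts lands in different frequencies.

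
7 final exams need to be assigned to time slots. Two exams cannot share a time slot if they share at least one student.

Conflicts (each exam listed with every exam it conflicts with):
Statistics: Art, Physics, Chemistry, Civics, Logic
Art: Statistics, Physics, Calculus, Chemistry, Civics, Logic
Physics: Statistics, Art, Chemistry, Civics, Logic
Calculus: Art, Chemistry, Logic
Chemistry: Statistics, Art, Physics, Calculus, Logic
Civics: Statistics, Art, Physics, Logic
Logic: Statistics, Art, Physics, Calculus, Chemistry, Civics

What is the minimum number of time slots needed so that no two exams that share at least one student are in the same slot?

Statistics, Art, Physics, Civics, Logic are mutually in conflict, so at least 5 time slots are needed.
5 time slots suffice: Statistics=5, Art=2, Physics=3, Calculus=3, Chemistry=4, Civics=4, Logic=1. Every pair that conflicts lands in different time slots.

5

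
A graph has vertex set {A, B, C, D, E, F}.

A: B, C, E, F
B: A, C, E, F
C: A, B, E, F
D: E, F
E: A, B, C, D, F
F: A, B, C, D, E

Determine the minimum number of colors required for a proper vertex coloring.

A, B, C, E, F are pairwise adjacent (a clique of size 5), so at least 5 colors are needed.
5 colors suffice: color 1 → {E}; color 2 → {F}; color 3 → {A, D}; color 4 → {C}; color 5 → {B}. No two adjacent vertices share a color.

5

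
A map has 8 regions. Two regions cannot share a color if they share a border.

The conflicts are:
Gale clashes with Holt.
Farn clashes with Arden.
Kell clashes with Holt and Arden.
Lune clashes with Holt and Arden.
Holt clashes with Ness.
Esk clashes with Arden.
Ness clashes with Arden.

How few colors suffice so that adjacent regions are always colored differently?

2

Holt and Ness conflict, so at least 2 colors are needed.
2 colors suffice: color 1 → {Holt, Arden}; color 2 → {Gale, Farn, Kell, Lune, Esk, Ness}. No two conflicting regions share a color.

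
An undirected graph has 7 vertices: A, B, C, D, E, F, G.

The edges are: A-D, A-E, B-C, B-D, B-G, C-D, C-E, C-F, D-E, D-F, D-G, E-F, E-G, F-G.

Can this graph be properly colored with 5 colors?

Yes

The chromatic number is 4. C, D, E, F are mutually adjacent (a clique of size 4), so at least 4 colors are needed.
4 colors suffice: A=3, B=2, C=3, D=1, E=2, F=4, G=3.
Since 5 ≥ 4, a proper 5-coloring certainly exists.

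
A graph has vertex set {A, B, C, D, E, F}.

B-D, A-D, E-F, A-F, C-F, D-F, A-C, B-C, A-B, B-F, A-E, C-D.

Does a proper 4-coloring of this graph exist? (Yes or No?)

A, B, C, D, F form a clique, so at least 5 colors are needed.
So 4 colors are not enough.

No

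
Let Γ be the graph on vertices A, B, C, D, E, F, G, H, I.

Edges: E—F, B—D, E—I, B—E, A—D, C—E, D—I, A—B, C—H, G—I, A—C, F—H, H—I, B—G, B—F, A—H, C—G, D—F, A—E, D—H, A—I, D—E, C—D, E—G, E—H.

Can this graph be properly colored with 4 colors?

No

A, D, E, H, I form a clique, so at least 5 colors are needed.
So 4 colors are not enough.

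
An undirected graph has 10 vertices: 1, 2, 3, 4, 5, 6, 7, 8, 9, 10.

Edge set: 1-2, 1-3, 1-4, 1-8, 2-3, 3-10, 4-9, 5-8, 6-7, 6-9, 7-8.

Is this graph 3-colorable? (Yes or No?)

Yes

The chromatic number is 3. 1, 2, 3 form a triangle, so at least 3 colors are needed.
3 colors suffice: 1=a, 2=c, 3=b, 4=b, 5=a, 6=b, 7=a, 8=b, 9=a, 10=a.
That is already a proper 3-coloring.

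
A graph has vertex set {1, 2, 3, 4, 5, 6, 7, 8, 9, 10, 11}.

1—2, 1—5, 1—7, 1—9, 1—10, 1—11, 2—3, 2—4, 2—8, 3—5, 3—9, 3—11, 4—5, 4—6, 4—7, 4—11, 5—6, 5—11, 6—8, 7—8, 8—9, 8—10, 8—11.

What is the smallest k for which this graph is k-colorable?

3

3, 5, 11 are mutually adjacent, so at least 3 colors are needed.
3 colors suffice: 1=red, 2=blue, 3=red, 4=red, 5=blue, 6=green, 7=blue, 8=red, 9=blue, 10=blue, 11=green. Each edge has distinct colors on its endpoints.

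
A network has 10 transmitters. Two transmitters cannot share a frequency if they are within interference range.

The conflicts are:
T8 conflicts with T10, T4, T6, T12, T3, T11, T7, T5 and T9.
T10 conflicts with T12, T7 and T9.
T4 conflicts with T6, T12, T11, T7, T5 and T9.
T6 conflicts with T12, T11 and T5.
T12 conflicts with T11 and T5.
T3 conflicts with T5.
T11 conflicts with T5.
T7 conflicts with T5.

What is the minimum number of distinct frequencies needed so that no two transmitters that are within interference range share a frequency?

T8, T4, T6, T12, T11, T5 pairwise conflict, so at least 6 frequencies are needed.
6 frequencies suffice: frequency 1 → {T8}; frequency 2 → {T10, T4, T3}; frequency 3 → {T5, T9}; frequency 4 → {T12, T7}; frequency 5 → {T11}; frequency 6 → {T6}. Each listed conflict is separated.

6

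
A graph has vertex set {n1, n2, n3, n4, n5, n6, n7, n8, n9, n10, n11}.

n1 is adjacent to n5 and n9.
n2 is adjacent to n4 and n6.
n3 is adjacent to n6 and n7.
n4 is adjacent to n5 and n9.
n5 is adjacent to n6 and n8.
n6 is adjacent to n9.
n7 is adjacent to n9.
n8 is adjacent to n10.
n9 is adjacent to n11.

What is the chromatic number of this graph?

2

n5 and n8 are adjacent, so at least 2 colors are needed.
2 colors suffice: color 1 → {n2, n3, n5, n9, n10}; color 2 → {n1, n4, n6, n7, n8, n11}. Every edge joins two different colors.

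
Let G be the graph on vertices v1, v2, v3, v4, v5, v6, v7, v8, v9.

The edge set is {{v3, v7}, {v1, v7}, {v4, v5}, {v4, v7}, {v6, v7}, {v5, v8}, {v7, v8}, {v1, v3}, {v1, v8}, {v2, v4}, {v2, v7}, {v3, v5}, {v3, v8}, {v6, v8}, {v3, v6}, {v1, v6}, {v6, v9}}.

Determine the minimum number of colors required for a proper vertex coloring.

5

v1, v3, v6, v7, v8 are pairwise adjacent (a clique of size 5), so at least 5 colors are needed.
5 colors suffice: color 1 → {v5, v7, v9}; color 2 → {v4, v6}; color 3 → {v2, v3}; color 4 → {v8}; color 5 → {v1}. Each edge has distinct colors on its endpoints.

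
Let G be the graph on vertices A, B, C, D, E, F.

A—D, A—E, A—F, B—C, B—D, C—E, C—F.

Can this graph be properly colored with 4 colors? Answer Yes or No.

The chromatic number is 3. The cycle B-C-F-A-D-B has odd length 5, so it cannot be 2-colored; at least 3 colors are needed.
3 colors suffice: color 1 → {A, C}; color 2 → {D, E, F}; color 3 → {B}.
Since 4 ≥ 3, a proper 4-coloring certainly exists.

Yes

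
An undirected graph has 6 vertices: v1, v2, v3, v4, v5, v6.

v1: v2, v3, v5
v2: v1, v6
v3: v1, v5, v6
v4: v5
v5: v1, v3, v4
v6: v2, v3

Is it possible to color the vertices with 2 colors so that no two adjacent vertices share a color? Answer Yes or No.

v1, v3, v5 are pairwise adjacent, so at least 3 colors are needed.
So 2 colors are not enough.

No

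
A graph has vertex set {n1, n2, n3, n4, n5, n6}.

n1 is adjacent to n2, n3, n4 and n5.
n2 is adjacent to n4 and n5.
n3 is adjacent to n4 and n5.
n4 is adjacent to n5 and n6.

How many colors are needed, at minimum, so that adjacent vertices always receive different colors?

n1, n2, n4, n5 form a clique, so at least 4 colors are needed.
One proper 4-coloring: n1=3, n2=4, n3=4, n4=1, n5=2, n6=2. Each edge has distinct colors on its endpoints.

4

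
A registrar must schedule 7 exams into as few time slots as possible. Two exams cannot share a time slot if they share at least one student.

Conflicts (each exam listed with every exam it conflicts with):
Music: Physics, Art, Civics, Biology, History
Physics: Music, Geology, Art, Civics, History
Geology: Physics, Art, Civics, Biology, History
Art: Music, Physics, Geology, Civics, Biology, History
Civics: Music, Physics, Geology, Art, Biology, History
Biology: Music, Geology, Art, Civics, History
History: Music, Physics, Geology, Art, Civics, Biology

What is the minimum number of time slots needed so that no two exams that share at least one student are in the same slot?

Music, Art, Civics, Biology, History pairwise conflict, so at least 5 time slots are needed.
5 time slots suffice: time slot 1 → {Civics}; time slot 2 → {History}; time slot 3 → {Art}; time slot 4 → {Music, Geology}; time slot 5 → {Physics, Biology}. Each listed conflict is separated.

5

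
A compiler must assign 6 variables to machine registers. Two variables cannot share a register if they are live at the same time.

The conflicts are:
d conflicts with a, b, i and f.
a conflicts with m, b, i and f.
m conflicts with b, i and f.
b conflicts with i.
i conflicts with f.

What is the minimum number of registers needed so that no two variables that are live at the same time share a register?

4

a, m, i, f are mutually in conflict, so at least 4 registers are needed.
4 registers suffice: register 1 → {a}; register 2 → {i}; register 3 → {b, f}; register 4 → {d, m}. No two conflicting variables share a register.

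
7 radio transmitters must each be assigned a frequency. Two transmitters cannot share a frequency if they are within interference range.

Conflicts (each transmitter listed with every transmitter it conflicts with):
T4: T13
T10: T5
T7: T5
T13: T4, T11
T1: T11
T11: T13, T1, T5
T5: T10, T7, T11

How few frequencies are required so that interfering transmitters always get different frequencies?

T1 and T11 conflict, so at least 2 frequencies are needed.
A valid assignment using 2 frequencies: T4=2, T10=2, T7=2, T13=1, T1=1, T11=2, T5=1. Every pair that conflicts lands in different frequencies.

2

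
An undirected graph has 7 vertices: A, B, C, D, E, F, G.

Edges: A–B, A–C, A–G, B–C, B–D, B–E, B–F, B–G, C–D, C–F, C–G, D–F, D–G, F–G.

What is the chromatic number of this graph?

5

B, C, D, F, G are pairwise adjacent (a clique of size 5), so at least 5 colors are needed.
A valid assignment using 5 colors: A=4, B=1, C=3, D=5, E=2, F=4, G=2. No two adjacent vertices share a color.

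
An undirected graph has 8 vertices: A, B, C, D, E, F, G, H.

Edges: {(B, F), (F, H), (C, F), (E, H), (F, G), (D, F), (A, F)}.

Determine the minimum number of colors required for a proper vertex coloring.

2

B and F are adjacent, so at least 2 colors are needed.
A valid assignment using 2 colors: A=blue, B=blue, C=blue, D=blue, E=red, F=red, G=blue, H=blue. Each edge has distinct colors on its endpoints.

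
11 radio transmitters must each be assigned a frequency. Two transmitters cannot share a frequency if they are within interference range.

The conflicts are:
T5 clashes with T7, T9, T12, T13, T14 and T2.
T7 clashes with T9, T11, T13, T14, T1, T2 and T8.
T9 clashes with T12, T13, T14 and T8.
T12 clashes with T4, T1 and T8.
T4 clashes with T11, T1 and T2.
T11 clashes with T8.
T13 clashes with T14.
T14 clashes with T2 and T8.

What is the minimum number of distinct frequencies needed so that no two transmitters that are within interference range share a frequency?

5

T5, T7, T9, T13, T14 pairwise conflict, so at least 5 frequencies are needed.
A valid assignment using 5 frequencies: T5=3, T7=1, T9=2, T12=1, T4=3, T11=2, T13=5, T14=4, T1=2, T2=2, T8=3. Every pair that conflicts lands in different frequencies.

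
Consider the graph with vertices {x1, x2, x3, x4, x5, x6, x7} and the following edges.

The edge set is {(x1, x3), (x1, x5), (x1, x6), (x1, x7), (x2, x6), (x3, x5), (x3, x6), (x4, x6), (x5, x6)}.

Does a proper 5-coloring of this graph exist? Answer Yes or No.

The chromatic number is 4. x1, x3, x5, x6 are pairwise adjacent (a clique of size 4), so at least 4 colors are needed.
4 colors suffice: color 1 → {x6, x7}; color 2 → {x1, x2, x4}; color 3 → {x3}; color 4 → {x5}.
Since 5 ≥ 4, a proper 5-coloring certainly exists.

Yes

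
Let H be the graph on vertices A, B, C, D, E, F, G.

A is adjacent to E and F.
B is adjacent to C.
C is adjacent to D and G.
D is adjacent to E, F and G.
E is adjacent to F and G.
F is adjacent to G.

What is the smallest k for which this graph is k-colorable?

D, E, F, G are pairwise adjacent (a clique of size 4), so at least 4 colors are needed.
A valid assignment using 4 colors: A=blue, B=blue, C=red, D=blue, E=red, F=yellow, G=green. No two adjacent vertices share a color.

4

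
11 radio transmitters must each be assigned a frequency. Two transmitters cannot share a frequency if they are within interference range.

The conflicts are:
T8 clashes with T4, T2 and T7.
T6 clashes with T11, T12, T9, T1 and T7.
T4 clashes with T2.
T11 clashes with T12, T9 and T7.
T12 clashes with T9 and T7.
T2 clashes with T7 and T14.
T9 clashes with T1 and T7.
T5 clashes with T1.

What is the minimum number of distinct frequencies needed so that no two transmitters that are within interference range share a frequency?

T6, T11, T12, T9, T7 all conflict with each other, so at least 5 frequencies are needed.
Using 5 frequencies: T8=3, T6=3, T4=1, T11=4, T12=5, T2=2, T9=2, T5=2, T1=1, T7=1, T14=1. No two conflicting transmitters share a frequency.

5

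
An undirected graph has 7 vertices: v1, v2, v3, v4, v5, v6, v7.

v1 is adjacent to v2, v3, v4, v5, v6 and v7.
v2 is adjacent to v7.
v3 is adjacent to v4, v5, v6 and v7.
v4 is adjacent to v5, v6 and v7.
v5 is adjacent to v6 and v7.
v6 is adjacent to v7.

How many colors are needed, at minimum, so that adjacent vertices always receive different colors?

6

v1, v3, v4, v5, v6, v7 are mutually adjacent (a clique of size 6), so at least 6 colors are needed.
A valid assignment using 6 colors: v1=1, v2=3, v3=3, v4=5, v5=6, v6=4, v7=2. Each edge has distinct colors on its endpoints.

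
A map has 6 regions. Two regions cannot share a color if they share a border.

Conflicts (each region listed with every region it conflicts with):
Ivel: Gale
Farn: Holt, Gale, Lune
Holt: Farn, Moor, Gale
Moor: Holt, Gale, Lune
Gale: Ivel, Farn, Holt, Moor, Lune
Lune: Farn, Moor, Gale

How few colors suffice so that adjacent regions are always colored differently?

3

Moor, Gale, Lune all conflict with each other, so at least 3 colors are needed.
3 colors suffice: color 1 → {Gale}; color 2 → {Ivel, Holt, Lune}; color 3 → {Farn, Moor}. No two conflicting regions share a color.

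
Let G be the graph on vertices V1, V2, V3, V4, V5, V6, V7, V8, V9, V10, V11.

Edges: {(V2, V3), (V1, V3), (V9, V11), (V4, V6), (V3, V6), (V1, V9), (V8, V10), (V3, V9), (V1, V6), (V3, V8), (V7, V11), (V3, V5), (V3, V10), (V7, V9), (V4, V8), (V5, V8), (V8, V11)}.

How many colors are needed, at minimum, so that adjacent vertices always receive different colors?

V1, V3, V9 are mutually adjacent, so at least 3 colors are needed.
3 colors suffice: color 1 → {V3, V4, V11}; color 2 → {V2, V6, V8, V9}; color 3 → {V1, V5, V7, V10}. No two adjacent vertices share a color.

3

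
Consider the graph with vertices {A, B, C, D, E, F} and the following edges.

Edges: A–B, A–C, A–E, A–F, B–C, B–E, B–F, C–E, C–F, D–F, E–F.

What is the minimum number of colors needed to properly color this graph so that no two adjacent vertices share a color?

5

A, B, C, E, F are mutually adjacent (a clique of size 5), so at least 5 colors are needed.
One proper 5-coloring: A=purple, B=green, C=blue, D=blue, E=yellow, F=red. Each edge has distinct colors on its endpoints.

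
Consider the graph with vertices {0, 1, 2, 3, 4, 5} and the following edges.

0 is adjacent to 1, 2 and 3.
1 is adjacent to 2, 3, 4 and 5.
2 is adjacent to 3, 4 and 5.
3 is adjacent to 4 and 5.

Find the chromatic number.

4

0, 1, 2, 3 are pairwise adjacent (a clique of size 4), so at least 4 colors are needed.
4 colors suffice: 0=d, 1=c, 2=b, 3=a, 4=d, 5=d. No two adjacent vertices share a color.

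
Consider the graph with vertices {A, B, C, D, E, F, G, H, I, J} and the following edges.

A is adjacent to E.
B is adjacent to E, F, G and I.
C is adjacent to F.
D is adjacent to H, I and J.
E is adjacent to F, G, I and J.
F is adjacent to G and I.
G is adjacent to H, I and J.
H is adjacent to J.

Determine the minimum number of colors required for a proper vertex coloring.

B, E, F, G, I form a clique, so at least 5 colors are needed.
5 colors suffice: color red → {A, C, D, G}; color blue → {E, H}; color green → {F, J}; color yellow → {I}; color purple → {B}. No two adjacent vertices share a color.

5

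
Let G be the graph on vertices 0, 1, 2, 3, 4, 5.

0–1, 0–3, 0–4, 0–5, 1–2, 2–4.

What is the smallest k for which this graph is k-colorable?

2

0 and 5 are adjacent, so at least 2 colors are needed.
A valid assignment using 2 colors: 0=red, 1=blue, 2=red, 3=blue, 4=blue, 5=blue. Every edge joins two different colors.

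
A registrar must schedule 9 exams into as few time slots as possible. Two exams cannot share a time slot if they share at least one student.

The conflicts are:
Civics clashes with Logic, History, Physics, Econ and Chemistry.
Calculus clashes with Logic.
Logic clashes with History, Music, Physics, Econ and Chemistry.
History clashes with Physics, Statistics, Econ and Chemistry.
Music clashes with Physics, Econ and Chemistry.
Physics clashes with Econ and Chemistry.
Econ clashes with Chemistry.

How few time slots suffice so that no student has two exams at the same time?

Civics, Logic, History, Physics, Econ, Chemistry pairwise conflict, so at least 6 time slots are needed.
Using 6 time slots: Civics=6, Calculus=2, Logic=1, History=2, Music=2, Physics=5, Statistics=1, Econ=4, Chemistry=3. Each listed conflict is separated.

6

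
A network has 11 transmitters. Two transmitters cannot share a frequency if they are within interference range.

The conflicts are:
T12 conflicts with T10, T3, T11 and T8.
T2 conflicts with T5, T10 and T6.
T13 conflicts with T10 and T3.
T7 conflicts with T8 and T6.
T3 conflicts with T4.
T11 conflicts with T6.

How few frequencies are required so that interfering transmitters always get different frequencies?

3

The cycle T11-T6-T2-T10-T12-T11 has odd length 5, so it cannot be 2-colored; at least 3 frequencies are needed.
3 frequencies suffice: frequency 1 → {T12, T2, T13, T7, T4}; frequency 2 → {T5, T10, T3, T8, T6}; frequency 3 → {T11}. Each listed conflict is separated.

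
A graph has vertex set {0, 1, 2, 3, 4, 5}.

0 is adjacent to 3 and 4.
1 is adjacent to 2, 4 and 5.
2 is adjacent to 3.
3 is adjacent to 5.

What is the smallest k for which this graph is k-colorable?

The cycle 0-3-5-1-4-0 has odd length 5, so it cannot be 2-colored; at least 3 colors are needed.
3 colors suffice: color a → {1, 3}; color b → {0, 2, 5}; color c → {4}. Every edge joins two different colors.

3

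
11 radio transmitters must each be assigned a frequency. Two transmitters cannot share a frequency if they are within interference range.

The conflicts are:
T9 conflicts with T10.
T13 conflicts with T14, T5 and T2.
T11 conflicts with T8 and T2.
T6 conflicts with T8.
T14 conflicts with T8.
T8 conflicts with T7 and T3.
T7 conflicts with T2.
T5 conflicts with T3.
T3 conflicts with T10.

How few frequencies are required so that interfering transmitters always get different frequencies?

3

The cycle T14-T13-T2-T11-T8-T14 has odd length 5, so it cannot be 2-colored; at least 3 frequencies are needed.
3 frequencies suffice: frequency 1 → {T8, T5, T10, T2}; frequency 2 → {T9, T13, T11, T6, T7, T3}; frequency 3 → {T14}. Each listed conflict is separated.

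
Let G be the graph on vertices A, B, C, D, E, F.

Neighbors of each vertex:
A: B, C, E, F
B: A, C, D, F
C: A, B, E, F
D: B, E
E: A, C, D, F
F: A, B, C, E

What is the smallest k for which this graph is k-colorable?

A, B, C, F form a clique, so at least 4 colors are needed.
4 colors suffice: color 1 → {D, F}; color 2 → {B, E}; color 3 → {C}; color 4 → {A}. Every edge joins two different colors.

4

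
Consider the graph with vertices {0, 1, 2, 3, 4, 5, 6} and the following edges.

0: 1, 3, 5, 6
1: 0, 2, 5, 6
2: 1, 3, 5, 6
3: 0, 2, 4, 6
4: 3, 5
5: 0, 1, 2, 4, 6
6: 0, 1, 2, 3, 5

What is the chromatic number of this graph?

0, 1, 5, 6 are mutually adjacent (a clique of size 4), so at least 4 colors are needed.
4 colors suffice: color a → {3, 5}; color b → {4, 6}; color c → {0, 2}; color d → {1}. No two adjacent vertices share a color.

4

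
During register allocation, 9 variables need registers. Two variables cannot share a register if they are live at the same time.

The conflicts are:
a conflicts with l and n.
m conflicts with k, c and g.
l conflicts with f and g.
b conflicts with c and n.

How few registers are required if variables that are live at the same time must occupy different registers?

The cycle n-b-c-m-g-l-a-n has odd length 7, so it cannot be 2-colored; at least 3 registers are needed.
3 registers suffice: register 1 → {m, l, b}; register 2 → {k, f, c, g, n}; register 3 → {a}. No two conflicting variables share a register.

3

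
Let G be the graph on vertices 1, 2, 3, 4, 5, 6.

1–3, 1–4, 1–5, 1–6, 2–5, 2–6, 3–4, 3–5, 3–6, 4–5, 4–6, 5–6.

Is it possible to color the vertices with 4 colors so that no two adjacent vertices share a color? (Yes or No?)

No

1, 3, 4, 5, 6 are pairwise adjacent (a clique of size 5), so at least 5 colors are needed.
So 4 colors are not enough.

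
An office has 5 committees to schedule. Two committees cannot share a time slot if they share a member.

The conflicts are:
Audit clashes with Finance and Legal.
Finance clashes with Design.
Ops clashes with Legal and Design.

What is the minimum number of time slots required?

3

The cycle Finance-Audit-Legal-Ops-Design-Finance has odd length 5, so it cannot be 2-colored; at least 3 time slots are needed.
3 time slots suffice: time slot 1 → {Legal, Design}; time slot 2 → {Audit, Ops}; time slot 3 → {Finance}. Each listed conflict is separated.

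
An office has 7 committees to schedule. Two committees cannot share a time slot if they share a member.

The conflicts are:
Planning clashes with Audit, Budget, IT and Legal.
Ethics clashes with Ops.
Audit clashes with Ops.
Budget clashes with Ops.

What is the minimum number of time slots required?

2

Ethics and Ops conflict, so at least 2 time slots are needed.
2 time slots suffice: time slot 1 → {Planning, Ops}; time slot 2 → {Ethics, Audit, Budget, IT, Legal}. Each listed conflict is separated.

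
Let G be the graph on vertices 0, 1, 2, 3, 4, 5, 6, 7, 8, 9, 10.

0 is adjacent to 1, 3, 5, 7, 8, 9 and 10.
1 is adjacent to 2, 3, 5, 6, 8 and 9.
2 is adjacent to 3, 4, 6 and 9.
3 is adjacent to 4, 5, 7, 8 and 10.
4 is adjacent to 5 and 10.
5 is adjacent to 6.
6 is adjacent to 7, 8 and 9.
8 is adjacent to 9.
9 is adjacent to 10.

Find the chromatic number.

4

0, 1, 8, 9 are mutually adjacent (a clique of size 4), so at least 4 colors are needed.
4 colors suffice: 0=blue, 1=green, 2=yellow, 3=red, 4=blue, 5=yellow, 6=blue, 7=green, 8=yellow, 9=red, 10=green. No two adjacent vertices share a color.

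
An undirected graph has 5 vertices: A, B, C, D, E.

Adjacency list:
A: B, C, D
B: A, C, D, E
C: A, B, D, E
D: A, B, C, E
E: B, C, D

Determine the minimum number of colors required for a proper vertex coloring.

A, B, C, D are mutually adjacent (a clique of size 4), so at least 4 colors are needed.
One proper 4-coloring: A=4, B=1, C=3, D=2, E=4. Every edge joins two different colors.

4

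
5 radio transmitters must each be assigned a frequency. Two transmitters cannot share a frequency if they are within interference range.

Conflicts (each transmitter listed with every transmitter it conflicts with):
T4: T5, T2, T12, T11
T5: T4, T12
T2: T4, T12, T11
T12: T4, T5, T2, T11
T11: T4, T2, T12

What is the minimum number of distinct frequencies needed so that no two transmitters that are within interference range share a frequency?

T4, T2, T12, T11 are mutually in conflict, so at least 4 frequencies are needed.
4 frequencies suffice: frequency 1 → {T12}; frequency 2 → {T4}; frequency 3 → {T5, T2}; frequency 4 → {T11}. No two conflicting transmitters share a frequency.

4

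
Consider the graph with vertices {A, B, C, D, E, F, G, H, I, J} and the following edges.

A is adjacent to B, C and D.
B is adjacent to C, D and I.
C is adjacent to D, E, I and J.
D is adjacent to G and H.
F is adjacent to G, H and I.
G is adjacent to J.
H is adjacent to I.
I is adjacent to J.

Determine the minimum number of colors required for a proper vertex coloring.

A, B, C, D are mutually adjacent (a clique of size 4), so at least 4 colors are needed.
One proper 4-coloring: A=4, B=3, C=1, D=2, E=2, F=3, G=1, H=1, I=2, J=3. Every edge joins two different colors.

4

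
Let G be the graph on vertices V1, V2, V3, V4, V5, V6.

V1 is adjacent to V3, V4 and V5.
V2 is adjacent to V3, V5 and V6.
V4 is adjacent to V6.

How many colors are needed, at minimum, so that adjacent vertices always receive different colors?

The cycle V2-V3-V1-V4-V6-V2 has odd length 5, so it cannot be 2-colored; at least 3 colors are needed.
3 colors suffice: color 1 → {V1, V2}; color 2 → {V3, V5, V6}; color 3 → {V4}. No two adjacent vertices share a color.

3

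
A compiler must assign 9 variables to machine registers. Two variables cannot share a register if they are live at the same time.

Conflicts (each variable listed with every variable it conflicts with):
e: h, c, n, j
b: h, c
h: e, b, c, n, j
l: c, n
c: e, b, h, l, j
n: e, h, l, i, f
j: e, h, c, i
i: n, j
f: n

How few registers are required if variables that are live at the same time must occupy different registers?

e, h, c, j pairwise conflict, so at least 4 registers are needed.
4 registers suffice: register 1 → {c, n}; register 2 → {h, l, i, f}; register 3 → {b, j}; register 4 → {e}. Each listed conflict is separated.

4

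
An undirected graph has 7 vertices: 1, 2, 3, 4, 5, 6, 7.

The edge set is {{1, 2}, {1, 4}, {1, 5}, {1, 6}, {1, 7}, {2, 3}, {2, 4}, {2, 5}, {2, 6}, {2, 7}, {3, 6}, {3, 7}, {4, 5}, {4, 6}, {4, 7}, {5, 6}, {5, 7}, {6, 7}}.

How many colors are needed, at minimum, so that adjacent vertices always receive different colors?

1, 2, 4, 5, 6, 7 are mutually adjacent (a clique of size 6), so at least 6 colors are needed.
6 colors suffice: color a → {7}; color b → {6}; color c → {2}; color d → {1, 3}; color e → {5}; color f → {4}. Each edge has distinct colors on its endpoints.

6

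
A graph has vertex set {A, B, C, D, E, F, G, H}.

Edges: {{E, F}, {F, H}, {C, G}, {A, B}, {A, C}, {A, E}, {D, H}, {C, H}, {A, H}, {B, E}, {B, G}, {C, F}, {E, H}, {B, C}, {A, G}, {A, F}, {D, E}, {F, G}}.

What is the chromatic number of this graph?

A, B, C, G are pairwise adjacent (a clique of size 4), so at least 4 colors are needed.
4 colors suffice: color 1 → {A, D}; color 2 → {C, E}; color 3 → {G, H}; color 4 → {B, F}. Every edge joins two different colors.

4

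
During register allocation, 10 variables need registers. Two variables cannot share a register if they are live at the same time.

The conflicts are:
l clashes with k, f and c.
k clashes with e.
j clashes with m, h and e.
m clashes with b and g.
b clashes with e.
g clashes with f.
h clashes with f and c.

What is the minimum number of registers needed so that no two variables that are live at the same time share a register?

3

The cycle j-m-g-f-h-j has odd length 5, so it cannot be 2-colored; at least 3 registers are needed.
3 registers suffice: register 1 → {m, e, f, c}; register 2 → {l, j, b, g}; register 3 → {k, h}. Every pair that conflicts lands in different registers.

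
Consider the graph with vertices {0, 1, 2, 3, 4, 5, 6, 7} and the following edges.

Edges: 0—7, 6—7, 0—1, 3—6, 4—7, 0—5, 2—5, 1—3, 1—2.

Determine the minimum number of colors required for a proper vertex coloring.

3

The cycle 6-7-0-1-3-6 has odd length 5, so it cannot be 2-colored; at least 3 colors are needed.
3 colors suffice: color red → {0, 2, 4, 6}; color blue → {1, 5, 7}; color green → {3}. Every edge joins two different colors.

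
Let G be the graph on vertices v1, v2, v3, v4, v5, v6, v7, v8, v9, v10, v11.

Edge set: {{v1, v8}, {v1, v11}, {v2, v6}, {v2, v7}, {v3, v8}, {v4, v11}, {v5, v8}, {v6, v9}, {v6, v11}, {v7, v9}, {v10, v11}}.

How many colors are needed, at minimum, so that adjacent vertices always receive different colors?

2

v10 and v11 are adjacent, so at least 2 colors are needed.
2 colors suffice: color red → {v2, v8, v9, v11}; color blue → {v1, v3, v4, v5, v6, v7, v10}. Each edge has distinct colors on its endpoints.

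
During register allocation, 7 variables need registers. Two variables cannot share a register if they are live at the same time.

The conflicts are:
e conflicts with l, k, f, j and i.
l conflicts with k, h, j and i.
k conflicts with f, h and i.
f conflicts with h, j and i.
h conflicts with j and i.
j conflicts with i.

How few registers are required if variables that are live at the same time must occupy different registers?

4

e, l, k, i pairwise conflict, so at least 4 registers are needed.
4 registers suffice: register 1 → {i}; register 2 → {k, j}; register 3 → {l, f}; register 4 → {e, h}. Each listed conflict is separated.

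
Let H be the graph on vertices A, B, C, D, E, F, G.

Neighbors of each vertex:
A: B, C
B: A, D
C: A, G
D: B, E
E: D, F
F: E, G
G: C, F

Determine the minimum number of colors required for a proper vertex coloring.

3

The cycle B-D-E-F-G-C-A-B has odd length 7, so it cannot be 2-colored; at least 3 colors are needed.
3 colors suffice: color 1 → {A, D, F}; color 2 → {B, C, E}; color 3 → {G}. No two adjacent vertices share a color.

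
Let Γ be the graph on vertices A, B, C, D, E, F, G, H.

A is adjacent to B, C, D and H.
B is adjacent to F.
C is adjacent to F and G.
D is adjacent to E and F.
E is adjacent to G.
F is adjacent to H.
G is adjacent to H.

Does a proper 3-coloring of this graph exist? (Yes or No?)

Yes

The chromatic number is 3. The cycle E-D-A-C-G-E has odd length 5, so it cannot be 2-colored; at least 3 colors are needed.
3 colors suffice: color 1 → {A, F, G}; color 2 → {B, C, D, H}; color 3 → {E}.
That is already a proper 3-coloring.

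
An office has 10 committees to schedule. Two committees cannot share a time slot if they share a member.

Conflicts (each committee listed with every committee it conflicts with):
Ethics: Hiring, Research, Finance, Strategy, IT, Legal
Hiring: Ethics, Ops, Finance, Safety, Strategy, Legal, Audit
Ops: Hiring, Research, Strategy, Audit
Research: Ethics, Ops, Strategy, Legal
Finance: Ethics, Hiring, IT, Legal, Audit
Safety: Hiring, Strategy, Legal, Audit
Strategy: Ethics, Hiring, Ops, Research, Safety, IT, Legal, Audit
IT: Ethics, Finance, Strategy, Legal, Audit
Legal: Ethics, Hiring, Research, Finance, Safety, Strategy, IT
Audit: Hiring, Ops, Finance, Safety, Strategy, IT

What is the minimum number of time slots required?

4

Hiring, Safety, Strategy, Audit all conflict with each other, so at least 4 time slots are needed.
4 time slots suffice: Ethics=4, Hiring=3, Ops=4, Research=3, Finance=1, Safety=4, Strategy=1, IT=3, Legal=2, Audit=2. Each listed conflict is separated.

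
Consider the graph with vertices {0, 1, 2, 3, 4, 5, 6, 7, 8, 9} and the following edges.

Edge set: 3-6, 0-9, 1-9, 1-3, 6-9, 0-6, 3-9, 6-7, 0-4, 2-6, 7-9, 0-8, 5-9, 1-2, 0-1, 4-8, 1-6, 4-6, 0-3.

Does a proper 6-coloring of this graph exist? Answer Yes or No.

The chromatic number is 5. 0, 1, 3, 6, 9 form a clique, so at least 5 colors are needed.
5 colors suffice: color red → {5, 6, 8}; color blue → {2, 4, 9}; color green → {0, 7}; color yellow → {1}; color purple → {3}.
Since 6 ≥ 5, a proper 6-coloring certainly exists.

Yes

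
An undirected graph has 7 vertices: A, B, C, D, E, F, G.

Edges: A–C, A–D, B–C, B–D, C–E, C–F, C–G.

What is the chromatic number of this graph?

C and E are adjacent, so at least 2 colors are needed.
2 colors suffice: color 1 → {C, D}; color 2 → {A, B, E, F, G}. Every edge joins two different colors.

2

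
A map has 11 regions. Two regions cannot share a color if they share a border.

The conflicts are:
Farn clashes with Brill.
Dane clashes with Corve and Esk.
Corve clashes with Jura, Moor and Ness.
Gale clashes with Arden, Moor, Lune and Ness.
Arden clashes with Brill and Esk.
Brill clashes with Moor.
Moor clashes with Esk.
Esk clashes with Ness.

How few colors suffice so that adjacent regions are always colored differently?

2

Dane and Corve conflict, so at least 2 colors are needed.
2 colors suffice: Farn=2, Dane=2, Corve=1, Jura=2, Gale=1, Arden=2, Brill=1, Moor=2, Lune=2, Esk=1, Ness=2. No two conflicting regions share a color.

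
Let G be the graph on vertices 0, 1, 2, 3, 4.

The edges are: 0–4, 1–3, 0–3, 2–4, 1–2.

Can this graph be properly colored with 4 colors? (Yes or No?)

Yes

The chromatic number is 3. The cycle 1-2-4-0-3-1 has odd length 5, so it cannot be 2-colored; at least 3 colors are needed.
3 colors suffice: color a → {3, 4}; color b → {0, 1}; color c → {2}.
Since 4 ≥ 3, a proper 4-coloring certainly exists.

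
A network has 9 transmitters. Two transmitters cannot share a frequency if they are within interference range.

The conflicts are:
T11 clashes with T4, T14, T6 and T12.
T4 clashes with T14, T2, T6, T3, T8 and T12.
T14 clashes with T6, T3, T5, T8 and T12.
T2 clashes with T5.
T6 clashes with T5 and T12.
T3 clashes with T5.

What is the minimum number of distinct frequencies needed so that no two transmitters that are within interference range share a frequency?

5

T11, T4, T14, T6, T12 are mutually in conflict, so at least 5 frequencies are needed.
A valid assignment using 5 frequencies: T11=4, T4=2, T14=1, T2=1, T6=3, T3=3, T5=2, T8=3, T12=5. Every pair that conflicts lands in different frequencies.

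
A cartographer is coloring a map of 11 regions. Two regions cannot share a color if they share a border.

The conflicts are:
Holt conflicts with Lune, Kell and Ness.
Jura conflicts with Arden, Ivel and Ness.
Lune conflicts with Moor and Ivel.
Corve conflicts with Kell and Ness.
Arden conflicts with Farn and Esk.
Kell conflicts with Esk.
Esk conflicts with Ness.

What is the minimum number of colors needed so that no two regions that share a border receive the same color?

3

The cycle Ness-Holt-Lune-Ivel-Jura-Ness has odd length 5, so it cannot be 2-colored; at least 3 colors are needed.
3 colors suffice: Holt=2, Jura=2, Lune=1, Corve=2, Arden=1, Kell=1, Moor=2, Ivel=3, Farn=2, Esk=2, Ness=1. No two conflicting regions share a color.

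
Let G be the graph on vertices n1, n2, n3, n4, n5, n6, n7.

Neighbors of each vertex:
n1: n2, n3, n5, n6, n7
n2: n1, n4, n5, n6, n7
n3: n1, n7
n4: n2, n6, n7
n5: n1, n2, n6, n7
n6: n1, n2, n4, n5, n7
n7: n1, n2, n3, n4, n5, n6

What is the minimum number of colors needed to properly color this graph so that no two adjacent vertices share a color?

5

n1, n2, n5, n6, n7 are mutually adjacent (a clique of size 5), so at least 5 colors are needed.
5 colors suffice: color 1 → {n7}; color 2 → {n1, n4}; color 3 → {n3, n6}; color 4 → {n2}; color 5 → {n5}. No two adjacent vertices share a color.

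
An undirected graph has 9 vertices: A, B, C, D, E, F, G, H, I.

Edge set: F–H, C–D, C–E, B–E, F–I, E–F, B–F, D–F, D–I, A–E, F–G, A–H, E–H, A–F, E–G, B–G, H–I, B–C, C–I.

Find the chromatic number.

A, E, F, H are pairwise adjacent (a clique of size 4), so at least 4 colors are needed.
A valid assignment using 4 colors: A=4, B=3, C=1, D=3, E=2, F=1, G=4, H=3, I=2. Every edge joins two different colors.

4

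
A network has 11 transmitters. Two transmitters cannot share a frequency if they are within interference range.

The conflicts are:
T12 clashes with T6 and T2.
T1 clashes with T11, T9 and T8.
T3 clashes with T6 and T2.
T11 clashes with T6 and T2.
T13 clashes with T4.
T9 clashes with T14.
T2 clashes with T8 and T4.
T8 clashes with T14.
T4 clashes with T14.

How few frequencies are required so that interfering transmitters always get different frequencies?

T2 and T4 conflict, so at least 2 frequencies are needed.
2 frequencies suffice: frequency 1 → {T1, T6, T13, T2, T14}; frequency 2 → {T12, T3, T11, T9, T8, T4}. No two conflicting transmitters share a frequency.

2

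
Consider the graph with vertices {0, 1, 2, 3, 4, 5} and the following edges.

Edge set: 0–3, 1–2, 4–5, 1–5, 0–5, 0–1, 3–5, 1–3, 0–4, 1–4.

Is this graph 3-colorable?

No

0, 1, 3, 5 are mutually adjacent (a clique of size 4), so at least 4 colors are needed.
So 3 colors are not enough.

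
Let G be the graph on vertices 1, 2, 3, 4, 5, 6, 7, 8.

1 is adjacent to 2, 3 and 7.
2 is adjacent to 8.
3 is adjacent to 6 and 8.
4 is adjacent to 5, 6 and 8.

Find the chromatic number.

3 and 8 are adjacent, so at least 2 colors are needed.
2 colors suffice: 1=a, 2=b, 3=b, 4=b, 5=a, 6=a, 7=b, 8=a. No two adjacent vertices share a color.

2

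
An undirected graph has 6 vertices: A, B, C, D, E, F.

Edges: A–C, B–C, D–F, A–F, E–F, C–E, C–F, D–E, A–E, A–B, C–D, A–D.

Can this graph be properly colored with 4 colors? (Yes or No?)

A, C, D, E, F form a clique, so at least 5 colors are needed.
So 4 colors are not enough.

No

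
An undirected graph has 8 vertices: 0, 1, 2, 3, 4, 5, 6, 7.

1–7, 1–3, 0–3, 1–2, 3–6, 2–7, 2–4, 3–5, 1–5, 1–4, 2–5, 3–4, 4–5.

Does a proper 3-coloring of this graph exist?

No

1, 3, 4, 5 are mutually adjacent (a clique of size 4), so at least 4 colors are needed.
So 3 colors are not enough.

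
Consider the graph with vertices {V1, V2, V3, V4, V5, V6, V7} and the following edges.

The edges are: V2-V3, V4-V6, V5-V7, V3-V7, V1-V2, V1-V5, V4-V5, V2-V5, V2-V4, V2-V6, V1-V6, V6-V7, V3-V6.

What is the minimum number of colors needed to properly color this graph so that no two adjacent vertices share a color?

3

V3, V6, V7 are mutually adjacent, so at least 3 colors are needed.
One proper 3-coloring: V1=green, V2=blue, V3=green, V4=green, V5=red, V6=red, V7=blue. Every edge joins two different colors.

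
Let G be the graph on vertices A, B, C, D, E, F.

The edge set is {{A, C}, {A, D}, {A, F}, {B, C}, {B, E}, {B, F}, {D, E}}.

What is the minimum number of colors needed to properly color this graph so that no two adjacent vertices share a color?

3

The cycle A-C-B-E-D-A has odd length 5, so it cannot be 2-colored; at least 3 colors are needed.
3 colors suffice: color red → {A, B}; color blue → {C, D, F}; color green → {E}. Each edge has distinct colors on its endpoints.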